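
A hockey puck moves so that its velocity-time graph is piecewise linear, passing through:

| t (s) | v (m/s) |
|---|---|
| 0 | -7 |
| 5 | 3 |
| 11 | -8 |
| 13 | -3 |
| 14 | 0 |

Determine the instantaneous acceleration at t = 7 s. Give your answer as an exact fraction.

Acceleration is the slope of the v-t graph on 5–11 s: (-8 − 3)/(11 − 5) = -11/6 m/s².

-11/6 m/s²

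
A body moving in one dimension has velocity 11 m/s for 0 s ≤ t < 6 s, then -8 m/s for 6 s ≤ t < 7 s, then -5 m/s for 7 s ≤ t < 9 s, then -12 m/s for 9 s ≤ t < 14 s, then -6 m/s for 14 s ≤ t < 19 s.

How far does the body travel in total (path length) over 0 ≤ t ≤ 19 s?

174 m

Distance (not displacement) is the total path length: add the absolute areas under v-t.
0–6 s: |11| × 6 = 66 m
6–7 s: |-8| × 1 = 8 m
7–9 s: |-5| × 2 = 10 m
9–14 s: |-12| × 5 = 60 m
14–19 s: |-6| × 5 = 30 m
Total distance = 174 m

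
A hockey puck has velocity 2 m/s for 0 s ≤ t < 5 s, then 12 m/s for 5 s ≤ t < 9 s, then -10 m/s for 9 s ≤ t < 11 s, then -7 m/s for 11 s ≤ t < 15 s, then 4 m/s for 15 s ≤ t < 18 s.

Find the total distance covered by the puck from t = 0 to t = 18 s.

Total distance travelled is ∫|v| dt — sum the magnitudes of each area piece.
0–5 s: |2| × 5 = 10 m
5–9 s: |12| × 4 = 48 m
9–11 s: |-10| × 2 = 20 m
11–15 s: |-7| × 4 = 28 m
15–18 s: |4| × 3 = 12 m
Total distance = 118 m

118 m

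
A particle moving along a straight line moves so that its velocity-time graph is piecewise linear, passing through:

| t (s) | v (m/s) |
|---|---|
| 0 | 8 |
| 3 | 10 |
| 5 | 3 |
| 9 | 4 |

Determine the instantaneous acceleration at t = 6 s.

0.25 m/s²

Acceleration is the slope of the v-t graph on 5–9 s: (4 − 3)/(9 − 5) = 0.25 m/s².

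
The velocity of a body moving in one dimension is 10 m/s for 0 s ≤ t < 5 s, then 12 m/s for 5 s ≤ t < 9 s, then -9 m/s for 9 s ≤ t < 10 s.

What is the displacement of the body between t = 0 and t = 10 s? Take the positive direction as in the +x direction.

Net displacement equals the area under the velocity-time graph (areas below the axis count negative).
0–5 s: 10 × 5 = 50 m
5–9 s: 12 × 4 = 48 m
9–10 s: -9 × 1 = -9 m
Net displacement = 89 m

89 m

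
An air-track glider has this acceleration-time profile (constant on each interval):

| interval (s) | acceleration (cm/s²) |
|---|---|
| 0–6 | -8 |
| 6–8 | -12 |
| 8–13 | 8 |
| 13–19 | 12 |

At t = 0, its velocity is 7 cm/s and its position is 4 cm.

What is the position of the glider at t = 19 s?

-363 cm

On each constant-a segment, Δv = aΔt and Δx = v₀Δt + ½aΔt²; chain segment to segment.
0–6 s: v starts 7 cm/s; Δx = 7·6 + ½·-8·6² = -102 cm; v ends -41 cm/s.
6–8 s: v starts -41 cm/s; Δx = -41·2 + ½·-12·2² = -106 cm; v ends -65 cm/s.
8–13 s: v starts -65 cm/s; Δx = -65·5 + ½·8·5² = -225 cm; v ends -25 cm/s.
13–19 s: v starts -25 cm/s; Δx = -25·6 + ½·12·6² = 66 cm; v ends 47 cm/s.
x(19) = 4 + Σ Δx = -363 cm.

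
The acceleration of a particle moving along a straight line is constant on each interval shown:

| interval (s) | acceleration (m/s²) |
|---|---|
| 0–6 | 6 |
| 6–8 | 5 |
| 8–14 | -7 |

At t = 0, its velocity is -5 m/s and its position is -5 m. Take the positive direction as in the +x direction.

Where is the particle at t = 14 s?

On each constant-a segment, Δv = aΔt and Δx = v₀Δt + ½aΔt²; chain segment to segment.
0–6 s: v starts -5 m/s; Δx = -5·6 + ½·6·6² = 78 m; v ends 31 m/s.
6–8 s: v starts 31 m/s; Δx = 31·2 + ½·5·2² = 72 m; v ends 41 m/s.
8–14 s: v starts 41 m/s; Δx = 41·6 + ½·-7·6² = 120 m; v ends -1 m/s.
x(14) = -5 + Σ Δx = 265 m.

265 m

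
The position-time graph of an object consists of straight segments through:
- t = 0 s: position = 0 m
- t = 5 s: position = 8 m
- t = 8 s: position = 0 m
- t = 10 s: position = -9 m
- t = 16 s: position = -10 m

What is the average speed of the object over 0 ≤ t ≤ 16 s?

Average speed = (total path length)/(elapsed time); on a piecewise-linear x-t graph the path length is Σ|Δx|.
0–5 s: |Δx| = |8 − 0| = 8 m
5–8 s: |Δx| = |0 − 8| = 8 m
8–10 s: |Δx| = |-9 − 0| = 9 m
10–16 s: |Δx| = |-10 − -9| = 1 m
Total path = 26 m; average speed = 26/16 = 1.625 m/s.

1.625 m/s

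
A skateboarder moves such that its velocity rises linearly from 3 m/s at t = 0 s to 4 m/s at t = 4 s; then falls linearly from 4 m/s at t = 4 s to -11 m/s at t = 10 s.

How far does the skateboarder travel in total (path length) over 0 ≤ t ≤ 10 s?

Distance (not displacement) is the total path length: add the absolute areas under v-t.
0–4 s: |½(3 + 4)(4)| = 14 m
4–10 s: v = 0 at t = 5.6 s; triangle areas 3.2 + 24.2 = 27.4 m
Total distance = 41.4 m

41.4 m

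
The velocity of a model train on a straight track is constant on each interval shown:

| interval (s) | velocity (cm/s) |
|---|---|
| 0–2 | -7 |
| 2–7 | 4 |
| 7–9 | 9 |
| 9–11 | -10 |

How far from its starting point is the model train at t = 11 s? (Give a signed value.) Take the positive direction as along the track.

Net displacement equals the area under the velocity-time graph (areas below the axis count negative).
0–2 s: -7 × 2 = -14 cm
2–7 s: 4 × 5 = 20 cm
7–9 s: 9 × 2 = 18 cm
9–11 s: -10 × 2 = -20 cm
Net displacement = 4 cm

4 cm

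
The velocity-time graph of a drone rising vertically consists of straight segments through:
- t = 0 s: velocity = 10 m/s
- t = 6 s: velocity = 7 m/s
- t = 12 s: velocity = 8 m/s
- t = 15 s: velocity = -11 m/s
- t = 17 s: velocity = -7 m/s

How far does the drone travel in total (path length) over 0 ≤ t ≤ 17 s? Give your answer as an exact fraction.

4887/38 m

Total distance travelled is ∫|v| dt — sum the magnitudes of each area piece.
0–6 s: |½(10 + 7)(6)| = 51 m
6–12 s: |½(7 + 8)(6)| = 45 m
12–15 s: v = 0 at t = 252/19 s; triangle areas 96/19 + 363/38 = 555/38 m
15–17 s: |½(-11 + -7)(2)| = 18 m
Total distance = 4887/38 m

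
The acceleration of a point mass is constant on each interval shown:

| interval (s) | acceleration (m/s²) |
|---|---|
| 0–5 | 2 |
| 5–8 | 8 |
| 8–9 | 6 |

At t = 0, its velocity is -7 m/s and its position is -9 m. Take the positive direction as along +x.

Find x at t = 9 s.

On each constant-a segment, Δv = aΔt and Δx = v₀Δt + ½aΔt²; chain segment to segment.
0–5 s: v starts -7 m/s; Δx = -7·5 + ½·2·5² = -10 m; v ends 3 m/s.
5–8 s: v starts 3 m/s; Δx = 3·3 + ½·8·3² = 45 m; v ends 27 m/s.
8–9 s: v starts 27 m/s; Δx = 27·1 + ½·6·1² = 30 m; v ends 33 m/s.
x(9) = -9 + Σ Δx = 56 m.

56 m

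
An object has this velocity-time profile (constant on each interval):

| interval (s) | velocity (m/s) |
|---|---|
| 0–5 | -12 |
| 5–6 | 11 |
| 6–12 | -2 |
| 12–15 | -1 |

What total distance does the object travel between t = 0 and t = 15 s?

86 m

Distance (not displacement) is the total path length: add the absolute areas under v-t.
0–5 s: |-12| × 5 = 60 m
5–6 s: |11| × 1 = 11 m
6–12 s: |-2| × 6 = 12 m
12–15 s: |-1| × 3 = 3 m
Total distance = 86 m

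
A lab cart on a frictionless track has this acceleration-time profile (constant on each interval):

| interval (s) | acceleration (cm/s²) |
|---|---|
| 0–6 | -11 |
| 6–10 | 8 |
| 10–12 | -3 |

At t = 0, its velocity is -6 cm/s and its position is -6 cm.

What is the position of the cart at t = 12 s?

On each constant-a segment, Δv = aΔt and Δx = v₀Δt + ½aΔt²; chain segment to segment.
0–6 s: v starts -6 cm/s; Δx = -6·6 + ½·-11·6² = -234 cm; v ends -72 cm/s.
6–10 s: v starts -72 cm/s; Δx = -72·4 + ½·8·4² = -224 cm; v ends -40 cm/s.
10–12 s: v starts -40 cm/s; Δx = -40·2 + ½·-3·2² = -86 cm; v ends -46 cm/s.
x(12) = -6 + Σ Δx = -550 cm.

-550 cm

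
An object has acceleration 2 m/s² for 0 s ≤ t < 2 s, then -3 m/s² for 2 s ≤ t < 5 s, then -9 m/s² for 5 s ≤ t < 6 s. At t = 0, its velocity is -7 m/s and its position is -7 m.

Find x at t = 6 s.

-56 m

On each constant-a segment, Δv = aΔt and Δx = v₀Δt + ½aΔt²; chain segment to segment.
0–2 s: v starts -7 m/s; Δx = -7·2 + ½·2·2² = -10 m; v ends -3 m/s.
2–5 s: v starts -3 m/s; Δx = -3·3 + ½·-3·3² = -22.5 m; v ends -12 m/s.
5–6 s: v starts -12 m/s; Δx = -12·1 + ½·-9·1² = -16.5 m; v ends -21 m/s.
x(6) = -7 + Σ Δx = -56 m.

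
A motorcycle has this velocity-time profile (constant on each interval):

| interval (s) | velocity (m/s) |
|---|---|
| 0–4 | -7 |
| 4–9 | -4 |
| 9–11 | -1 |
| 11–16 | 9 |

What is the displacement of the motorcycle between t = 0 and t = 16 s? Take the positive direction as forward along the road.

Net displacement equals the area under the velocity-time graph (areas below the axis count negative).
0–4 s: -7 × 4 = -28 m
4–9 s: -4 × 5 = -20 m
9–11 s: -1 × 2 = -2 m
11–16 s: 9 × 5 = 45 m
Net displacement = -5 m

-5 m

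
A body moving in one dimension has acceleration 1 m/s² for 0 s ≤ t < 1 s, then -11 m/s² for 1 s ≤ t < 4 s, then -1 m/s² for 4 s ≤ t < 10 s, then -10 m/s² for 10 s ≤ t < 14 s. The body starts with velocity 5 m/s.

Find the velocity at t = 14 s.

Δv equals the area under the a-t graph; then v = v₀ + Δv.
0–1 s: 1 × 1 = 1 m/s
1–4 s: -11 × 3 = -33 m/s
4–10 s: -1 × 6 = -6 m/s
10–14 s: -10 × 4 = -40 m/s
Δv = -78 m/s, so v(14) = 5 + (-78) = -73 m/s.

-73 m/s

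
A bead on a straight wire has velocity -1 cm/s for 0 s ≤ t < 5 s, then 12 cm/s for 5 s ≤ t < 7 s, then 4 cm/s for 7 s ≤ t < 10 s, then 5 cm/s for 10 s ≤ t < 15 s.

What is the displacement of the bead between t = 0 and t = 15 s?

56 cm

Net displacement equals the area under the velocity-time graph (areas below the axis count negative).
0–5 s: -1 × 5 = -5 cm
5–7 s: 12 × 2 = 24 cm
7–10 s: 4 × 3 = 12 cm
10–15 s: 5 × 5 = 25 cm
Net displacement = 56 cm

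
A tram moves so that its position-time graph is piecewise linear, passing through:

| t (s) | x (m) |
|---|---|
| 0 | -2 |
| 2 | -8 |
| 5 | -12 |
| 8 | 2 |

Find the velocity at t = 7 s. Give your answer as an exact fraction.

14/3 m/s

Velocity is the slope of the x-t graph on 5–8 s: (2 − -12)/(8 − 5) = 14/3 m/s.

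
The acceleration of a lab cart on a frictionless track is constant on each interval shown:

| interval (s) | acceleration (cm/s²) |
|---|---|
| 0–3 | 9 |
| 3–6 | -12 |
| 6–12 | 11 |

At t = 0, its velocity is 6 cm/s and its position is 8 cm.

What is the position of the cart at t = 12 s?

291.5 cm

On each constant-a segment, Δv = aΔt and Δx = v₀Δt + ½aΔt²; chain segment to segment.
0–3 s: v starts 6 cm/s; Δx = 6·3 + ½·9·3² = 58.5 cm; v ends 33 cm/s.
3–6 s: v starts 33 cm/s; Δx = 33·3 + ½·-12·3² = 45 cm; v ends -3 cm/s.
6–12 s: v starts -3 cm/s; Δx = -3·6 + ½·11·6² = 180 cm; v ends 63 cm/s.
x(12) = 8 + Σ Δx = 291.5 cm.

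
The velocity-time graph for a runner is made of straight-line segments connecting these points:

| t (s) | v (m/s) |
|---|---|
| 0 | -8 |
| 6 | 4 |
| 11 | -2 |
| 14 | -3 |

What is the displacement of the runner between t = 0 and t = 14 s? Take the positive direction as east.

-14.5 m

Net displacement equals the area under the velocity-time graph (areas below the axis count negative).
0–6 s: ½(-8 + 4)(6) = -12 m
6–11 s: ½(4 + -2)(5) = 5 m
11–14 s: ½(-2 + -3)(3) = -7.5 m
Net displacement = -14.5 m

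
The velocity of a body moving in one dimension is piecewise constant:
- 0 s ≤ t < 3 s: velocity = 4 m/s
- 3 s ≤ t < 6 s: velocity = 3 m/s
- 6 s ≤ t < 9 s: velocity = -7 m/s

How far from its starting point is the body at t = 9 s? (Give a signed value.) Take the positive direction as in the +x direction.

0 m

Displacement is the signed area under the v-t curve.
0–3 s: 4 × 3 = 12 m
3–6 s: 3 × 3 = 9 m
6–9 s: -7 × 3 = -21 m
Net displacement = 0 m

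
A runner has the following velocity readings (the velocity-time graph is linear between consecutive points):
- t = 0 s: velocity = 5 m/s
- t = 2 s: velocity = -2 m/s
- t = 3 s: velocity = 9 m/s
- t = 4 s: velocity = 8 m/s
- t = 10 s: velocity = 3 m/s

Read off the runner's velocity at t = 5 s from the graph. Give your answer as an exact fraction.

43/6 m/s

On 4–10 s the graph is linear from 8 to 3 m/s: v(5) = 8 + (3 − 8)·(5 − 4)/(10 − 4) = 43/6 m/s.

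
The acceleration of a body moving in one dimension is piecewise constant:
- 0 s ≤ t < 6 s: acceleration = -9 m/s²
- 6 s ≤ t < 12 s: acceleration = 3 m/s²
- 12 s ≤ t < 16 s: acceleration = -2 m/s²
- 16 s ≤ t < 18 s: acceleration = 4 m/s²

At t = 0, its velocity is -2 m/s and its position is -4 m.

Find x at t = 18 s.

-712 m

On each constant-a segment, Δv = aΔt and Δx = v₀Δt + ½aΔt²; chain segment to segment.
0–6 s: v starts -2 m/s; Δx = -2·6 + ½·-9·6² = -174 m; v ends -56 m/s.
6–12 s: v starts -56 m/s; Δx = -56·6 + ½·3·6² = -282 m; v ends -38 m/s.
12–16 s: v starts -38 m/s; Δx = -38·4 + ½·-2·4² = -168 m; v ends -46 m/s.
16–18 s: v starts -46 m/s; Δx = -46·2 + ½·4·2² = -84 m; v ends -38 m/s.
x(18) = -4 + Σ Δx = -712 m.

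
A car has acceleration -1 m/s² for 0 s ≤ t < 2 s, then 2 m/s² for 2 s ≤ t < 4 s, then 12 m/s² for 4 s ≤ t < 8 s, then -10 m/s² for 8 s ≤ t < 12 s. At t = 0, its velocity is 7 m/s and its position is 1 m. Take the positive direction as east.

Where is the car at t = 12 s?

On each constant-a segment, Δv = aΔt and Δx = v₀Δt + ½aΔt²; chain segment to segment.
0–2 s: v starts 7 m/s; Δx = 7·2 + ½·-1·2² = 12 m; v ends 5 m/s.
2–4 s: v starts 5 m/s; Δx = 5·2 + ½·2·2² = 14 m; v ends 9 m/s.
4–8 s: v starts 9 m/s; Δx = 9·4 + ½·12·4² = 132 m; v ends 57 m/s.
8–12 s: v starts 57 m/s; Δx = 57·4 + ½·-10·4² = 148 m; v ends 17 m/s.
x(12) = 1 + Σ Δx = 307 m.

307 m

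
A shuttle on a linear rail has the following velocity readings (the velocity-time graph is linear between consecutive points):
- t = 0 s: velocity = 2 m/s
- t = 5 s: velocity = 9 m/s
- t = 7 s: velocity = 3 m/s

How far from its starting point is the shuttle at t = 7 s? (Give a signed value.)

Displacement is the signed area under the v-t curve.
0–5 s: ½(2 + 9)(5) = 27.5 m
5–7 s: ½(9 + 3)(2) = 12 m
Net displacement = 39.5 m

39.5 m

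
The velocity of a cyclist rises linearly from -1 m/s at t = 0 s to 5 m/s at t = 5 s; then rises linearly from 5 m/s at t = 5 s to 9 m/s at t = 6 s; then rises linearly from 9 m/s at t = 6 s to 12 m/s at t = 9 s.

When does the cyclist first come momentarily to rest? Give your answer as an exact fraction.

t = 5/6 s

v changes sign on 0–5 s (from -1 to 5); the graph is linear there, so v = 0 at t = 0 + (1)·(5 − 0)/(5 − -1) = 5/6 s.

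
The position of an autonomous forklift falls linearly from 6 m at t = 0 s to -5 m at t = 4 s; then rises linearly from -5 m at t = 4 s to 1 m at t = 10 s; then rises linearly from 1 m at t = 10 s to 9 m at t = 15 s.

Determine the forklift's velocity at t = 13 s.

1.6 m/s

Velocity is the slope of the x-t graph on 10–15 s: (9 − 1)/(15 − 10) = 1.6 m/s.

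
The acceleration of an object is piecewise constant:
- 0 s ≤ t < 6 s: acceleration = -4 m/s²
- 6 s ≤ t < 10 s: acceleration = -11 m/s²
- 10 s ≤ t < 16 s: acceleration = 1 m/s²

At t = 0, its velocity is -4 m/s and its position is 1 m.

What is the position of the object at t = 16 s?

On each constant-a segment, Δv = aΔt and Δx = v₀Δt + ½aΔt²; chain segment to segment.
0–6 s: v starts -4 m/s; Δx = -4·6 + ½·-4·6² = -96 m; v ends -28 m/s.
6–10 s: v starts -28 m/s; Δx = -28·4 + ½·-11·4² = -200 m; v ends -72 m/s.
10–16 s: v starts -72 m/s; Δx = -72·6 + ½·1·6² = -414 m; v ends -66 m/s.
x(16) = 1 + Σ Δx = -709 m.

-709 m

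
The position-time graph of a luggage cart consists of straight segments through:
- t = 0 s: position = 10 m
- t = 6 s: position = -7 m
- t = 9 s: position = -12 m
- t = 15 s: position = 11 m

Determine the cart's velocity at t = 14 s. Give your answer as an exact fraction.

Velocity is the slope of the x-t graph on 9–15 s: (11 − -12)/(15 − 9) = 23/6 m/s.

23/6 m/s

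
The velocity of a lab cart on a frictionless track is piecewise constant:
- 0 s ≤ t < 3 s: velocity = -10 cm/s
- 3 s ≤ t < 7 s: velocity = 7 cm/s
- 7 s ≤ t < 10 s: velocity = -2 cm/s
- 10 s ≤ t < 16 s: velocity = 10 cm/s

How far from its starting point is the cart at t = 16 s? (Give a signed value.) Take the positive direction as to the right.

Displacement is the signed area under the v-t curve.
0–3 s: -10 × 3 = -30 cm
3–7 s: 7 × 4 = 28 cm
7–10 s: -2 × 3 = -6 cm
10–16 s: 10 × 6 = 60 cm
Net displacement = 52 cm

52 cm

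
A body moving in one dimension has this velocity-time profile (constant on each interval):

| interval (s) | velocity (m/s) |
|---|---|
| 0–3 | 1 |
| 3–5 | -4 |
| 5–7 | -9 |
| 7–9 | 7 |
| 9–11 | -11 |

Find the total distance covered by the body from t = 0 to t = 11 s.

65 m

Distance (not displacement) is the total path length: add the absolute areas under v-t.
0–3 s: |1| × 3 = 3 m
3–5 s: |-4| × 2 = 8 m
5–7 s: |-9| × 2 = 18 m
7–9 s: |7| × 2 = 14 m
9–11 s: |-11| × 2 = 22 m
Total distance = 65 m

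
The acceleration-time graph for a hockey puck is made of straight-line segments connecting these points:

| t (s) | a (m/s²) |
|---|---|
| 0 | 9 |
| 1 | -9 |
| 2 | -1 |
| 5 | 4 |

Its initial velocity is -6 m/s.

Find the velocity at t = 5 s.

Δv equals the area under the a-t graph; then v = v₀ + Δv.
0–1 s: ½(9 + -9)(1) = 0 m/s
1–2 s: ½(-9 + -1)(1) = -5 m/s
2–5 s: ½(-1 + 4)(3) = 4.5 m/s
Δv = -0.5 m/s, so v(5) = -6 + (-0.5) = -6.5 m/s.

-6.5 m/s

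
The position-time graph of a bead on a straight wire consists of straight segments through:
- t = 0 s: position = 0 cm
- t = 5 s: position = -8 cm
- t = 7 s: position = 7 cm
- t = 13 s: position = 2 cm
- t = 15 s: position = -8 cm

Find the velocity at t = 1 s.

-1.6 cm/s

Velocity is the slope of the x-t graph on 0–5 s: (-8 − 0)/(5 − 0) = -1.6 cm/s.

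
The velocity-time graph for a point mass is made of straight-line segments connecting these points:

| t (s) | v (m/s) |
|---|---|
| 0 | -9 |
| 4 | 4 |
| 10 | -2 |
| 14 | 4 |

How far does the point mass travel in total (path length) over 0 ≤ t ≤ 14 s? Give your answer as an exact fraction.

Total distance travelled is ∫|v| dt — sum the magnitudes of each area piece.
0–4 s: v = 0 at t = 36/13 s; triangle areas 162/13 + 32/13 = 194/13 m
4–10 s: v = 0 at t = 8 s; triangle areas 8 + 2 = 10 m
10–14 s: v = 0 at t = 34/3 s; triangle areas 4/3 + 16/3 = 20/3 m
Total distance = 1232/39 m

1232/39 m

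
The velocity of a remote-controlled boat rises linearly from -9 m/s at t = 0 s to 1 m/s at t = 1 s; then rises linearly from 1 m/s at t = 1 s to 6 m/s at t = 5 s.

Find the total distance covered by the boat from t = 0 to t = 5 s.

Total distance travelled is ∫|v| dt — sum the magnitudes of each area piece.
0–1 s: v = 0 at t = 0.9 s; triangle areas 4.05 + 0.05 = 4.1 m
1–5 s: |½(1 + 6)(4)| = 14 m
Total distance = 18.1 m

18.1 m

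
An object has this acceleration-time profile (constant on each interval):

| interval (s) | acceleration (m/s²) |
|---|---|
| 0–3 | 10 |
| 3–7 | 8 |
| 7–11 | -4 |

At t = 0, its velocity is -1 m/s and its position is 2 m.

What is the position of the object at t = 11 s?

436 m

On each constant-a segment, Δv = aΔt and Δx = v₀Δt + ½aΔt²; chain segment to segment.
0–3 s: v starts -1 m/s; Δx = -1·3 + ½·10·3² = 42 m; v ends 29 m/s.
3–7 s: v starts 29 m/s; Δx = 29·4 + ½·8·4² = 180 m; v ends 61 m/s.
7–11 s: v starts 61 m/s; Δx = 61·4 + ½·-4·4² = 212 m; v ends 45 m/s.
x(11) = 2 + Σ Δx = 436 m.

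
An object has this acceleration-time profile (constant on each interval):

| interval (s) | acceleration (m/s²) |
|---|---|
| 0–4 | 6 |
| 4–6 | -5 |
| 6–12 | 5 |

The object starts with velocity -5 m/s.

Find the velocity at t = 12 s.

39 m/s

Δv equals the area under the a-t graph; then v = v₀ + Δv.
0–4 s: 6 × 4 = 24 m/s
4–6 s: -5 × 2 = -10 m/s
6–12 s: 5 × 6 = 30 m/s
Δv = 44 m/s, so v(12) = -5 + (44) = 39 m/s.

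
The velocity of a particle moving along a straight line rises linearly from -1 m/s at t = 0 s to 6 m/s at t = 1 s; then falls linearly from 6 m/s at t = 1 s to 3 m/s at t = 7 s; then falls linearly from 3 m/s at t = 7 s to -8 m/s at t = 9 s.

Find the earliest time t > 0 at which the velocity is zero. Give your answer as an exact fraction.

t = 1/7 s

v changes sign on 0–1 s (from -1 to 6); the graph is linear there, so v = 0 at t = 0 + (1)·(1 − 0)/(6 − -1) = 1/7 s.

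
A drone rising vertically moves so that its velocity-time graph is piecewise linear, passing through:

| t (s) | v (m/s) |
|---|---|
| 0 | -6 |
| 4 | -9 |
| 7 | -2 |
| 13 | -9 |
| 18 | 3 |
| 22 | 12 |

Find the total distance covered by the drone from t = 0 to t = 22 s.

128.25 m

Distance (not displacement) is the total path length: add the absolute areas under v-t.
0–4 s: |½(-6 + -9)(4)| = 30 m
4–7 s: |½(-9 + -2)(3)| = 16.5 m
7–13 s: |½(-2 + -9)(6)| = 33 m
13–18 s: v = 0 at t = 16.75 s; triangle areas 16.875 + 1.875 = 18.75 m
18–22 s: |½(3 + 12)(4)| = 30 m
Total distance = 128.25 m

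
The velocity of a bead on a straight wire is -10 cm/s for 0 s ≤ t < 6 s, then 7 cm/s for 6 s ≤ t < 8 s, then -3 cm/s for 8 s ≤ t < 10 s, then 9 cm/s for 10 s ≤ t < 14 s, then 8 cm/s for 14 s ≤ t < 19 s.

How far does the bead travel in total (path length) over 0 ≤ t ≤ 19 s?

Distance (not displacement) is the total path length: add the absolute areas under v-t.
0–6 s: |-10| × 6 = 60 cm
6–8 s: |7| × 2 = 14 cm
8–10 s: |-3| × 2 = 6 cm
10–14 s: |9| × 4 = 36 cm
14–19 s: |8| × 5 = 40 cm
Total distance = 156 cm

156 cm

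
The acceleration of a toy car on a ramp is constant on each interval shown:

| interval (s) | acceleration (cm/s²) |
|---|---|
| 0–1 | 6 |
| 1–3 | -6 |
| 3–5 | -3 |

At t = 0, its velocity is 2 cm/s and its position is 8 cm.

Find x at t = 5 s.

On each constant-a segment, Δv = aΔt and Δx = v₀Δt + ½aΔt²; chain segment to segment.
0–1 s: v starts 2 cm/s; Δx = 2·1 + ½·6·1² = 5 cm; v ends 8 cm/s.
1–3 s: v starts 8 cm/s; Δx = 8·2 + ½·-6·2² = 4 cm; v ends -4 cm/s.
3–5 s: v starts -4 cm/s; Δx = -4·2 + ½·-3·2² = -14 cm; v ends -10 cm/s.
x(5) = 8 + Σ Δx = 3 cm.

3 cm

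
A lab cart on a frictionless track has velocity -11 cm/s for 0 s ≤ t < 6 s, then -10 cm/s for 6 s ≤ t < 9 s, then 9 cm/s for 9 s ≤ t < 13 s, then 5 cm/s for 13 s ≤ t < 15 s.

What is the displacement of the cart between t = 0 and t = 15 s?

-50 cm

Displacement is the signed area under the v-t curve.
0–6 s: -11 × 6 = -66 cm
6–9 s: -10 × 3 = -30 cm
9–13 s: 9 × 4 = 36 cm
13–15 s: 5 × 2 = 10 cm
Net displacement = -50 cm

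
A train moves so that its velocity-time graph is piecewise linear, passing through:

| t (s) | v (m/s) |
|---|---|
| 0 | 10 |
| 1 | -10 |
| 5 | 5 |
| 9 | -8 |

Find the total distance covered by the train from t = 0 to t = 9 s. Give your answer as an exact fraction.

1379/39 m

Total distance travelled is ∫|v| dt — sum the magnitudes of each area piece.
0–1 s: v = 0 at t = 0.5 s; triangle areas 2.5 + 2.5 = 5 m
1–5 s: v = 0 at t = 11/3 s; triangle areas 40/3 + 10/3 = 50/3 m
5–9 s: v = 0 at t = 85/13 s; triangle areas 50/13 + 128/13 = 178/13 m
Total distance = 1379/39 m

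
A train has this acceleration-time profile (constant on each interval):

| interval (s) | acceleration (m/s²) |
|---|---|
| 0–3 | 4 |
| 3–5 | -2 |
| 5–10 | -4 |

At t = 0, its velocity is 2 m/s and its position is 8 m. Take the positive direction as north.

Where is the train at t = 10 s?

56 m

On each constant-a segment, Δv = aΔt and Δx = v₀Δt + ½aΔt²; chain segment to segment.
0–3 s: v starts 2 m/s; Δx = 2·3 + ½·4·3² = 24 m; v ends 14 m/s.
3–5 s: v starts 14 m/s; Δx = 14·2 + ½·-2·2² = 24 m; v ends 10 m/s.
5–10 s: v starts 10 m/s; Δx = 10·5 + ½·-4·5² = 0 m; v ends -10 m/s.
x(10) = 8 + Σ Δx = 56 m.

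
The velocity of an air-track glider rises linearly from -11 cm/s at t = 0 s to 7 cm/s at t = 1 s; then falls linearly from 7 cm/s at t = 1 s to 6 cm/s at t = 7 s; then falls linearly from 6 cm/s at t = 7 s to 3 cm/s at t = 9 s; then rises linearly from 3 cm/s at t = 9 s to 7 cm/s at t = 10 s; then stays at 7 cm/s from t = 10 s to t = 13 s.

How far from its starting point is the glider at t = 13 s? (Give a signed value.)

72 cm

Net displacement equals the area under the velocity-time graph (areas below the axis count negative).
0–1 s: ½(-11 + 7)(1) = -2 cm
1–7 s: ½(7 + 6)(6) = 39 cm
7–9 s: ½(6 + 3)(2) = 9 cm
9–10 s: ½(3 + 7)(1) = 5 cm
10–13 s: 7 × 3 = 21 cm
Net displacement = 72 cm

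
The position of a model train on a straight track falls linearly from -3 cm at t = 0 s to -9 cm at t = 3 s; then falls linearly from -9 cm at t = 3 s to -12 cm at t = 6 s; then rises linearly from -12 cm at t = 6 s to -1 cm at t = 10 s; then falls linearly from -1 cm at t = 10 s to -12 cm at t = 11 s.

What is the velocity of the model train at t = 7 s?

Velocity is the slope of the x-t graph on 6–10 s: (-1 − -12)/(10 − 6) = 2.75 cm/s.

2.75 cm/s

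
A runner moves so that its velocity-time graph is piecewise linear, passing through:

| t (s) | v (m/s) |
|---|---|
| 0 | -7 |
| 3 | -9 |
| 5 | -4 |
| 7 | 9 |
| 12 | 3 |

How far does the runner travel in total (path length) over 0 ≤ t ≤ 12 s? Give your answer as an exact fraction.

968/13 m

Total distance travelled is ∫|v| dt — sum the magnitudes of each area piece.
0–3 s: |½(-7 + -9)(3)| = 24 m
3–5 s: |½(-9 + -4)(2)| = 13 m
5–7 s: v = 0 at t = 73/13 s; triangle areas 16/13 + 81/13 = 97/13 m
7–12 s: |½(9 + 3)(5)| = 30 m
Total distance = 968/13 m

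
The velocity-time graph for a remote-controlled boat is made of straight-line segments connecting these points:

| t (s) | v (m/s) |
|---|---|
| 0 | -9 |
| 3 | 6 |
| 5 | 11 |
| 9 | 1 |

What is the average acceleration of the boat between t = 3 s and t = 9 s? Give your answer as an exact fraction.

-5/6 m/s²

Average acceleration = Δv/Δt = (1 − 6)/(9 − 3) = -5/6 m/s².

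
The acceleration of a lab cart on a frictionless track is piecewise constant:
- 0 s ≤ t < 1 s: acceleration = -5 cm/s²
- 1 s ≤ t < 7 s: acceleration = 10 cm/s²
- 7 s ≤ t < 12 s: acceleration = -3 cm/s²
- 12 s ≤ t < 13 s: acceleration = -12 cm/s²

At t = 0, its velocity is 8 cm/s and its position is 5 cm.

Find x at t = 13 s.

528 cm

On each constant-a segment, Δv = aΔt and Δx = v₀Δt + ½aΔt²; chain segment to segment.
0–1 s: v starts 8 cm/s; Δx = 8·1 + ½·-5·1² = 5.5 cm; v ends 3 cm/s.
1–7 s: v starts 3 cm/s; Δx = 3·6 + ½·10·6² = 198 cm; v ends 63 cm/s.
7–12 s: v starts 63 cm/s; Δx = 63·5 + ½·-3·5² = 277.5 cm; v ends 48 cm/s.
12–13 s: v starts 48 cm/s; Δx = 48·1 + ½·-12·1² = 42 cm; v ends 36 cm/s.
x(13) = 5 + Σ Δx = 528 cm.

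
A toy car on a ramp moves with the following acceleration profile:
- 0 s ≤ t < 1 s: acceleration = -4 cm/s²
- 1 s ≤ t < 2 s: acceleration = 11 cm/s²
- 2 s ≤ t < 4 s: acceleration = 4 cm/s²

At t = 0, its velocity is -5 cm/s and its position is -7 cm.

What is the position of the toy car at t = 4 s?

On each constant-a segment, Δv = aΔt and Δx = v₀Δt + ½aΔt²; chain segment to segment.
0–1 s: v starts -5 cm/s; Δx = -5·1 + ½·-4·1² = -7 cm; v ends -9 cm/s.
1–2 s: v starts -9 cm/s; Δx = -9·1 + ½·11·1² = -3.5 cm; v ends 2 cm/s.
2–4 s: v starts 2 cm/s; Δx = 2·2 + ½·4·2² = 12 cm; v ends 10 cm/s.
x(4) = -7 + Σ Δx = -5.5 cm.

-5.5 cm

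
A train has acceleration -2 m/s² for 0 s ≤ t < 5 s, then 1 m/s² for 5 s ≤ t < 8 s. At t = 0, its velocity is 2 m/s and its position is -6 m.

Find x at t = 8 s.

On each constant-a segment, Δv = aΔt and Δx = v₀Δt + ½aΔt²; chain segment to segment.
0–5 s: v starts 2 m/s; Δx = 2·5 + ½·-2·5² = -15 m; v ends -8 m/s.
5–8 s: v starts -8 m/s; Δx = -8·3 + ½·1·3² = -19.5 m; v ends -5 m/s.
x(8) = -6 + Σ Δx = -40.5 m.

-40.5 m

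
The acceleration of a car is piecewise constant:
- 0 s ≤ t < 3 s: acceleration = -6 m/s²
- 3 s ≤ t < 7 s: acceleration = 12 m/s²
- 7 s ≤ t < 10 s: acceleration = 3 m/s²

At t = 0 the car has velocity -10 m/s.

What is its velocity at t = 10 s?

Δv equals the area under the a-t graph; then v = v₀ + Δv.
0–3 s: -6 × 3 = -18 m/s
3–7 s: 12 × 4 = 48 m/s
7–10 s: 3 × 3 = 9 m/s
Δv = 39 m/s, so v(10) = -10 + (39) = 29 m/s.

29 m/s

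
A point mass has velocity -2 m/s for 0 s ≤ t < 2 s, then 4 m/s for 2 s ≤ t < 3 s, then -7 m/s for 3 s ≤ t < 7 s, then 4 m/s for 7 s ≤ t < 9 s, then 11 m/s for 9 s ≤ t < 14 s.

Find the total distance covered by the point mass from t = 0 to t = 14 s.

99 m

Distance (not displacement) is the total path length: add the absolute areas under v-t.
0–2 s: |-2| × 2 = 4 m
2–3 s: |4| × 1 = 4 m
3–7 s: |-7| × 4 = 28 m
7–9 s: |4| × 2 = 8 m
9–14 s: |11| × 5 = 55 m
Total distance = 99 m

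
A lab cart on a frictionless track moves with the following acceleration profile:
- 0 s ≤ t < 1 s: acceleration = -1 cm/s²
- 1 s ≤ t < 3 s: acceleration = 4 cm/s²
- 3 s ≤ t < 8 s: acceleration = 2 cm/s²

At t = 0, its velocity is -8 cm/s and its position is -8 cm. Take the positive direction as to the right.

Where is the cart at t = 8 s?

On each constant-a segment, Δv = aΔt and Δx = v₀Δt + ½aΔt²; chain segment to segment.
0–1 s: v starts -8 cm/s; Δx = -8·1 + ½·-1·1² = -8.5 cm; v ends -9 cm/s.
1–3 s: v starts -9 cm/s; Δx = -9·2 + ½·4·2² = -10 cm; v ends -1 cm/s.
3–8 s: v starts -1 cm/s; Δx = -1·5 + ½·2·5² = 20 cm; v ends 9 cm/s.
x(8) = -8 + Σ Δx = -6.5 cm.

-6.5 cm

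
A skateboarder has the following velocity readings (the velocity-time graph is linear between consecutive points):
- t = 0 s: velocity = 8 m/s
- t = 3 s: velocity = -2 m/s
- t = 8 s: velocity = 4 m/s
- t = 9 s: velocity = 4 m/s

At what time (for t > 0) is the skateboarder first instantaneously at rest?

v changes sign on 0–3 s (from 8 to -2); the graph is linear there, so v = 0 at t = 0 + (-8)·(3 − 0)/(-2 − 8) = 2.4 s.

t = 2.4 s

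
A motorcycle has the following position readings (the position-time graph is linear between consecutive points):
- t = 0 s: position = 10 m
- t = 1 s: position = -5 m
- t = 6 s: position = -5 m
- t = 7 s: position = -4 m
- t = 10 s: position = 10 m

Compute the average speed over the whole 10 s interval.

Average speed = (total path length)/(elapsed time); on a piecewise-linear x-t graph the path length is Σ|Δx|.
0–1 s: |Δx| = |-5 − 10| = 15 m
1–6 s: |Δx| = |-5 − -5| = 0 m
6–7 s: |Δx| = |-4 − -5| = 1 m
7–10 s: |Δx| = |10 − -4| = 14 m
Total path = 30 m; average speed = 30/10 = 3 m/s.

3 m/s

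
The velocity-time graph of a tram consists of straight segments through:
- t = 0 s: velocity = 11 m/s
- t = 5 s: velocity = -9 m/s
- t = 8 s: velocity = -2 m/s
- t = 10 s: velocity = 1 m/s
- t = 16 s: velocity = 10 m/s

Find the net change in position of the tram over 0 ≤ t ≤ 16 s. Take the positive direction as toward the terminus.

20.5 m

Net displacement equals the area under the velocity-time graph (areas below the axis count negative).
0–5 s: ½(11 + -9)(5) = 5 m
5–8 s: ½(-9 + -2)(3) = -16.5 m
8–10 s: ½(-2 + 1)(2) = -1 m
10–16 s: ½(1 + 10)(6) = 33 m
Net displacement = 20.5 m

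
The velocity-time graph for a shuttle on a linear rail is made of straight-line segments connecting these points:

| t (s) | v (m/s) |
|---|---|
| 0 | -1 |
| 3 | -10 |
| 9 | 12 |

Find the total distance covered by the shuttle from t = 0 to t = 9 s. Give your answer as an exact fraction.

1095/22 m

Total distance travelled is ∫|v| dt — sum the magnitudes of each area piece.
0–3 s: |½(-1 + -10)(3)| = 16.5 m
3–9 s: v = 0 at t = 63/11 s; triangle areas 150/11 + 216/11 = 366/11 m
Total distance = 1095/22 m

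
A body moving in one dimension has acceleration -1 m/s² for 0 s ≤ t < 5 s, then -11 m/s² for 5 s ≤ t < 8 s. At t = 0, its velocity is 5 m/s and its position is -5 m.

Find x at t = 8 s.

On each constant-a segment, Δv = aΔt and Δx = v₀Δt + ½aΔt²; chain segment to segment.
0–5 s: v starts 5 m/s; Δx = 5·5 + ½·-1·5² = 12.5 m; v ends 0 m/s.
5–8 s: v starts 0 m/s; Δx = 0·3 + ½·-11·3² = -49.5 m; v ends -33 m/s.
x(8) = -5 + Σ Δx = -42 m.

-42 m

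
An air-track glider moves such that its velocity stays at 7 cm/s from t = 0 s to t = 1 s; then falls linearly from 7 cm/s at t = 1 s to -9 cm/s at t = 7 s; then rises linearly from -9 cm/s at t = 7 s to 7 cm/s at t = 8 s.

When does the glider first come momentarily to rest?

t = 3.625 s

v changes sign on 1–7 s (from 7 to -9); the graph is linear there, so v = 0 at t = 1 + (-7)·(7 − 1)/(-9 − 7) = 3.625 s.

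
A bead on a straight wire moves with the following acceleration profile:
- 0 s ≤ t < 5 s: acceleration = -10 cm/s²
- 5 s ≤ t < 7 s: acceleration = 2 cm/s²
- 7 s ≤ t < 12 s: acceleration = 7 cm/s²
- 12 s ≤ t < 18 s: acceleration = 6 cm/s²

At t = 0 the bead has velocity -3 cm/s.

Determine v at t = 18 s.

22 cm/s

Δv equals the area under the a-t graph; then v = v₀ + Δv.
0–5 s: -10 × 5 = -50 cm/s
5–7 s: 2 × 2 = 4 cm/s
7–12 s: 7 × 5 = 35 cm/s
12–18 s: 6 × 6 = 36 cm/s
Δv = 25 cm/s, so v(18) = -3 + (25) = 22 cm/s.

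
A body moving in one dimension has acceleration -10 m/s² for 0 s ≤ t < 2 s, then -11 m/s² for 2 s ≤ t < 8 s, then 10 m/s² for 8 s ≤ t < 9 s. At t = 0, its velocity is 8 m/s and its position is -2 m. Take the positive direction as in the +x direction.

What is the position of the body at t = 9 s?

On each constant-a segment, Δv = aΔt and Δx = v₀Δt + ½aΔt²; chain segment to segment.
0–2 s: v starts 8 m/s; Δx = 8·2 + ½·-10·2² = -4 m; v ends -12 m/s.
2–8 s: v starts -12 m/s; Δx = -12·6 + ½·-11·6² = -270 m; v ends -78 m/s.
8–9 s: v starts -78 m/s; Δx = -78·1 + ½·10·1² = -73 m; v ends -68 m/s.
x(9) = -2 + Σ Δx = -349 m.

-349 m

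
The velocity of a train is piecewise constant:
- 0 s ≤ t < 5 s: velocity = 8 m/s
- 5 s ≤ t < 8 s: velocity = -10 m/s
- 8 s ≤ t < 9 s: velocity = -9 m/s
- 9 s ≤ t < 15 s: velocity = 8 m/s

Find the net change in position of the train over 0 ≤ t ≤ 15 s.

Displacement is the signed area under the v-t curve.
0–5 s: 8 × 5 = 40 m
5–8 s: -10 × 3 = -30 m
8–9 s: -9 × 1 = -9 m
9–15 s: 8 × 6 = 48 m
Net displacement = 49 m

49 m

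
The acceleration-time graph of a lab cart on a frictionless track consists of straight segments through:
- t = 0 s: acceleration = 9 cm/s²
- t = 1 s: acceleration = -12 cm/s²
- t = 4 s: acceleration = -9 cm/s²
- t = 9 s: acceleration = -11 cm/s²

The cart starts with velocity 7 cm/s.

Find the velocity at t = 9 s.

Δv equals the area under the a-t graph; then v = v₀ + Δv.
0–1 s: ½(9 + -12)(1) = -1.5 cm/s
1–4 s: ½(-12 + -9)(3) = -31.5 cm/s
4–9 s: ½(-9 + -11)(5) = -50 cm/s
Δv = -83 cm/s, so v(9) = 7 + (-83) = -76 cm/s.

-76 cm/s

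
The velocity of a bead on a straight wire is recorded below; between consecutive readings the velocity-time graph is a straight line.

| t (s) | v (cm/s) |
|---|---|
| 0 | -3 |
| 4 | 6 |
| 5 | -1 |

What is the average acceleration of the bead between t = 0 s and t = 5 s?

Average acceleration = Δv/Δt = (-1 − -3)/(5 − 0) = 0.4 cm/s².

0.4 cm/s²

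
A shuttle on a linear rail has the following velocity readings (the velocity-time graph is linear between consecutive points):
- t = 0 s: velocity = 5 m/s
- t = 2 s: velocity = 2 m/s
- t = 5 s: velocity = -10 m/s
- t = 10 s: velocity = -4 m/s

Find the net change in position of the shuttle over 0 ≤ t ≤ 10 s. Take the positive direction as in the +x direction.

Net displacement equals the area under the velocity-time graph (areas below the axis count negative).
0–2 s: ½(5 + 2)(2) = 7 m
2–5 s: ½(2 + -10)(3) = -12 m
5–10 s: ½(-10 + -4)(5) = -35 m
Net displacement = -40 m

-40 m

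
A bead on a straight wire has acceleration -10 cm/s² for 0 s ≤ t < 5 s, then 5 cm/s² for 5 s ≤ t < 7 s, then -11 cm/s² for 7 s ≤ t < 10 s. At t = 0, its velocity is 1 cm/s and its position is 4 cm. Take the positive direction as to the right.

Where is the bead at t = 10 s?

On each constant-a segment, Δv = aΔt and Δx = v₀Δt + ½aΔt²; chain segment to segment.
0–5 s: v starts 1 cm/s; Δx = 1·5 + ½·-10·5² = -120 cm; v ends -49 cm/s.
5–7 s: v starts -49 cm/s; Δx = -49·2 + ½·5·2² = -88 cm; v ends -39 cm/s.
7–10 s: v starts -39 cm/s; Δx = -39·3 + ½·-11·3² = -166.5 cm; v ends -72 cm/s.
x(10) = 4 + Σ Δx = -370.5 cm.

-370.5 cm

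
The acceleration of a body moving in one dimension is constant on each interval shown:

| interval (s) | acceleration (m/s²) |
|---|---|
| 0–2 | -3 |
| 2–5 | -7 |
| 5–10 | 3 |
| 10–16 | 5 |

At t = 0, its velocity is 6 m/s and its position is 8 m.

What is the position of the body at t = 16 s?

-31 m

On each constant-a segment, Δv = aΔt and Δx = v₀Δt + ½aΔt²; chain segment to segment.
0–2 s: v starts 6 m/s; Δx = 6·2 + ½·-3·2² = 6 m; v ends 0 m/s.
2–5 s: v starts 0 m/s; Δx = 0·3 + ½·-7·3² = -31.5 m; v ends -21 m/s.
5–10 s: v starts -21 m/s; Δx = -21·5 + ½·3·5² = -67.5 m; v ends -6 m/s.
10–16 s: v starts -6 m/s; Δx = -6·6 + ½·5·6² = 54 m; v ends 24 m/s.
x(16) = 8 + Σ Δx = -31 m.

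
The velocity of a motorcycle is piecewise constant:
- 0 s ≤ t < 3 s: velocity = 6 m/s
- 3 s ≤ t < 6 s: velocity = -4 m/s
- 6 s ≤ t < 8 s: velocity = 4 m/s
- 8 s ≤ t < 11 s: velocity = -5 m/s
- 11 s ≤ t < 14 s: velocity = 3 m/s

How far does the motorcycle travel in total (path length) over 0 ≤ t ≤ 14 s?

Total distance travelled is ∫|v| dt — sum the magnitudes of each area piece.
0–3 s: |6| × 3 = 18 m
3–6 s: |-4| × 3 = 12 m
6–8 s: |4| × 2 = 8 m
8–11 s: |-5| × 3 = 15 m
11–14 s: |3| × 3 = 9 m
Total distance = 62 m

62 m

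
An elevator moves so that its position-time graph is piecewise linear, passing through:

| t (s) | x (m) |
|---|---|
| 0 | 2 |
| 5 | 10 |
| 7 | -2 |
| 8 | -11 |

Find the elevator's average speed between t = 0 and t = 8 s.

Average speed = (total path length)/(elapsed time); on a piecewise-linear x-t graph the path length is Σ|Δx|.
0–5 s: |Δx| = |10 − 2| = 8 m
5–7 s: |Δx| = |-2 − 10| = 12 m
7–8 s: |Δx| = |-11 − -2| = 9 m
Total path = 29 m; average speed = 29/8 = 3.625 m/s.

3.625 m/s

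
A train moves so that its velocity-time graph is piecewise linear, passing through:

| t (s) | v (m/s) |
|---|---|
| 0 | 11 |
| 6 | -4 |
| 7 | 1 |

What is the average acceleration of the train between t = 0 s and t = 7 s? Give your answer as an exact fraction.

Average acceleration = Δv/Δt = (1 − 11)/(7 − 0) = -10/7 m/s².

-10/7 m/s²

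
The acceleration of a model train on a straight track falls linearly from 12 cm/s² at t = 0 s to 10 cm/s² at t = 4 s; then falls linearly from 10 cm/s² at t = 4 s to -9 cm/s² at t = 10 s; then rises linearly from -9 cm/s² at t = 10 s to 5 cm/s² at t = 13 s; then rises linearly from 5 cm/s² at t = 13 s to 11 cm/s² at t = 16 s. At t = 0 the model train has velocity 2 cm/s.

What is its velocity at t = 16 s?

Δv equals the area under the a-t graph; then v = v₀ + Δv.
0–4 s: ½(12 + 10)(4) = 44 cm/s
4–10 s: ½(10 + -9)(6) = 3 cm/s
10–13 s: ½(-9 + 5)(3) = -6 cm/s
13–16 s: ½(5 + 11)(3) = 24 cm/s
Δv = 65 cm/s, so v(16) = 2 + (65) = 67 cm/s.

67 cm/s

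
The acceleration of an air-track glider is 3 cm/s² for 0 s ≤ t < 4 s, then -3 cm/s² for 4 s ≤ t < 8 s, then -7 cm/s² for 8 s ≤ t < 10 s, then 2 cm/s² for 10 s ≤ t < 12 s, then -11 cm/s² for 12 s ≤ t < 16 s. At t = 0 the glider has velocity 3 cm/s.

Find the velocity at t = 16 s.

Δv equals the area under the a-t graph; then v = v₀ + Δv.
0–4 s: 3 × 4 = 12 cm/s
4–8 s: -3 × 4 = -12 cm/s
8–10 s: -7 × 2 = -14 cm/s
10–12 s: 2 × 2 = 4 cm/s
12–16 s: -11 × 4 = -44 cm/s
Δv = -54 cm/s, so v(16) = 3 + (-54) = -51 cm/s.

-51 cm/s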